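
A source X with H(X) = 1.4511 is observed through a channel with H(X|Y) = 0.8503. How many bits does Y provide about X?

I(X;Y) = H(X) - H(X|Y)
I(X;Y) = 1.4511 - 0.8503 = 0.6008 bits


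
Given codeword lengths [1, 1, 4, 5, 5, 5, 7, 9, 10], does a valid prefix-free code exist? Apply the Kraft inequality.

Kraft inequality: Σ 2^(-l_i) ≤ 1 for prefix-free code
Calculating: 2^(-1) + 2^(-1) + 2^(-4) + 2^(-5) + 2^(-5) + 2^(-5) + 2^(-7) + 2^(-9) + 2^(-10)
= 0.5 + 0.5 + 0.0625 + 0.03125 + 0.03125 + 0.03125 + 0.0078125 + 0.001953125 + 0.0009765625
= 1.1670
Since 1.1670 > 1, prefix-free code does not exist


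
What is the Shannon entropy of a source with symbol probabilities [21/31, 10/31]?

H(X) = -Σ p(x) log₂ p(x)
  -21/31 × log₂(21/31) = 0.3806
  -10/31 × log₂(10/31) = 0.5265
H(X) = 0.9072 bits


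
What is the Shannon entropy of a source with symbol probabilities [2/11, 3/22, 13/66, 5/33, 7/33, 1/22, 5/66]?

H(X) = -Σ p(x) log₂ p(x)
  -2/11 × log₂(2/11) = 0.4472
  -3/22 × log₂(3/22) = 0.3920
  -13/66 × log₂(13/66) = 0.4617
  -5/33 × log₂(5/33) = 0.4125
  -7/33 × log₂(7/33) = 0.4745
  -1/22 × log₂(1/22) = 0.2027
  -5/66 × log₂(5/66) = 0.2820
H(X) = 2.6726 bits


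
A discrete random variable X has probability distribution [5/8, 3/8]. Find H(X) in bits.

H(X) = -Σ p(x) log₂ p(x)
  -5/8 × log₂(5/8) = 0.4238
  -3/8 × log₂(3/8) = 0.5306
H(X) = 0.9544 bits


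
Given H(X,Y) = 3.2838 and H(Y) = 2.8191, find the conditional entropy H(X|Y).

Chain rule: H(X,Y) = H(X|Y) + H(Y)
H(X|Y) = H(X,Y) - H(Y) = 3.2838 - 2.8191 = 0.4647 bits


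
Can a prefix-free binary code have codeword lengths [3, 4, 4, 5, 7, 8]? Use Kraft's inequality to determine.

Kraft inequality: Σ 2^(-l_i) ≤ 1 for prefix-free code
Calculating: 2^(-3) + 2^(-4) + 2^(-4) + 2^(-5) + 2^(-7) + 2^(-8)
= 0.125 + 0.0625 + 0.0625 + 0.03125 + 0.0078125 + 0.00390625
= 0.2930
Since 0.2930 ≤ 1, prefix-free code exists


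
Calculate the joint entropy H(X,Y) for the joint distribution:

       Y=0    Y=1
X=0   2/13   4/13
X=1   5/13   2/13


H(X,Y) = -Σ p(x,y) log₂ p(x,y)
  p(0,0)=2/13: -0.1538 × log₂(0.1538) = 0.4155
  p(0,1)=4/13: -0.3077 × log₂(0.3077) = 0.5232
  p(1,0)=5/13: -0.3846 × log₂(0.3846) = 0.5302
  p(1,1)=2/13: -0.1538 × log₂(0.1538) = 0.4155
H(X,Y) = 1.8843 bits


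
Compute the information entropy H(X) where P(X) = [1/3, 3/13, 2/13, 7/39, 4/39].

H(X) = -Σ p(x) log₂ p(x)
  -1/3 × log₂(1/3) = 0.5283
  -3/13 × log₂(3/13) = 0.4882
  -2/13 × log₂(2/13) = 0.4155
  -7/39 × log₂(7/39) = 0.4448
  -4/39 × log₂(4/39) = 0.3370
H(X) = 2.2137 bits


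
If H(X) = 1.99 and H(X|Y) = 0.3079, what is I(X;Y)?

I(X;Y) = H(X) - H(X|Y)
I(X;Y) = 1.99 - 0.3079 = 1.6821 bits


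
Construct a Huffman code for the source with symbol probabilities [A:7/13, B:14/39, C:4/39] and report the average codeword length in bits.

Huffman tree construction:
Combine smallest probabilities repeatedly
Resulting codes:
  A: 1 (length 1)
  B: 01 (length 2)
  C: 00 (length 2)
Average length = Σ p(s) × length(s) = 1.4615 bits


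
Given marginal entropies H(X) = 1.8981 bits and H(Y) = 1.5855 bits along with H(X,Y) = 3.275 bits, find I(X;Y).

I(X;Y) = H(X) + H(Y) - H(X,Y)
I(X;Y) = 1.8981 + 1.5855 - 3.275 = 0.2086 bits


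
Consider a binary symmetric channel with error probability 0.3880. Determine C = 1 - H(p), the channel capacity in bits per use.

For BSC with error probability p:
C = 1 - H(p) where H(p) is binary entropy
H(0.3880) = -0.3880 × log₂(0.3880) - 0.6120 × log₂(0.6120)
H(p) = 0.9635
C = 1 - 0.9635 = 0.0365 bits/use


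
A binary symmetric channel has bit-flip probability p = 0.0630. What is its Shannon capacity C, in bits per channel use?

For BSC with error probability p:
C = 1 - H(p) where H(p) is binary entropy
H(0.0630) = -0.0630 × log₂(0.0630) - 0.9370 × log₂(0.9370)
H(p) = 0.3392
C = 1 - 0.3392 = 0.6608 bits/use


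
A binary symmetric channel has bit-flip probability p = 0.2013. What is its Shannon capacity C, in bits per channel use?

For BSC with error probability p:
C = 1 - H(p) where H(p) is binary entropy
H(0.2013) = -0.2013 × log₂(0.2013) - 0.7987 × log₂(0.7987)
H(p) = 0.7245
C = 1 - 0.7245 = 0.2755 bits/use


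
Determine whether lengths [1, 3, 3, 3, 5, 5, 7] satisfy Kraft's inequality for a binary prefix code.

Kraft inequality: Σ 2^(-l_i) ≤ 1 for prefix-free code
Calculating: 2^(-1) + 2^(-3) + 2^(-3) + 2^(-3) + 2^(-5) + 2^(-5) + 2^(-7)
= 0.5 + 0.125 + 0.125 + 0.125 + 0.03125 + 0.03125 + 0.0078125
= 0.9453
Since 0.9453 ≤ 1, prefix-free code exists


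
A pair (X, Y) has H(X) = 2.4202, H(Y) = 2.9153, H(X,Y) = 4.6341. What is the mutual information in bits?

I(X;Y) = H(X) + H(Y) - H(X,Y)
I(X;Y) = 2.4202 + 2.9153 - 4.6341 = 0.7014 bits


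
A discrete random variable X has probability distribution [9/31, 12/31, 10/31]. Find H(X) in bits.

H(X) = -Σ p(x) log₂ p(x)
  -9/31 × log₂(9/31) = 0.5180
  -12/31 × log₂(12/31) = 0.5300
  -10/31 × log₂(10/31) = 0.5265
H(X) = 1.5746 bits


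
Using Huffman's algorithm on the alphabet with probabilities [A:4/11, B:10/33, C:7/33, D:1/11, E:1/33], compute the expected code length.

Huffman tree construction:
Combine smallest probabilities repeatedly
Resulting codes:
  A: 0 (length 1)
  B: 10 (length 2)
  C: 111 (length 3)
  D: 1101 (length 4)
  E: 1100 (length 4)
Average length = Σ p(s) × length(s) = 2.0909 bits


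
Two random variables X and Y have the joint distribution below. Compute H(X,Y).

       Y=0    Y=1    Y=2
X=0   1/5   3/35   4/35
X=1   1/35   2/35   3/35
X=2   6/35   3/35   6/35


H(X,Y) = -Σ p(x,y) log₂ p(x,y)
  p(0,0)=1/5: -0.2000 × log₂(0.2000) = 0.4644
  p(0,1)=3/35: -0.0857 × log₂(0.0857) = 0.3038
  p(0,2)=4/35: -0.1143 × log₂(0.1143) = 0.3576
  p(1,0)=1/35: -0.0286 × log₂(0.0286) = 0.1466
  p(1,1)=2/35: -0.0571 × log₂(0.0571) = 0.2360
  p(1,2)=3/35: -0.0857 × log₂(0.0857) = 0.3038
  p(2,0)=6/35: -0.1714 × log₂(0.1714) = 0.4362
  p(2,1)=3/35: -0.0857 × log₂(0.0857) = 0.3038
  p(2,2)=6/35: -0.1714 × log₂(0.1714) = 0.4362
H(X,Y) = 2.9883 bits


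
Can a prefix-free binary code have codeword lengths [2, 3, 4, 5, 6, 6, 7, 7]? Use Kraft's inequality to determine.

Kraft inequality: Σ 2^(-l_i) ≤ 1 for prefix-free code
Calculating: 2^(-2) + 2^(-3) + 2^(-4) + 2^(-5) + 2^(-6) + 2^(-6) + 2^(-7) + 2^(-7)
= 0.25 + 0.125 + 0.0625 + 0.03125 + 0.015625 + 0.015625 + 0.0078125 + 0.0078125
= 0.5156
Since 0.5156 ≤ 1, prefix-free code exists


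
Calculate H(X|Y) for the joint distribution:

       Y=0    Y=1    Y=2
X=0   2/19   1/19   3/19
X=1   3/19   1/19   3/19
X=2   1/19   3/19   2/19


H(X|Y) = Σ_y p(y) H(X|Y=y)
  p(Y=0) = 6/19, H(X|Y=0) = 1.4591
  p(Y=1) = 5/19, H(X|Y=1) = 1.3710
  p(Y=2) = 8/19, H(X|Y=2) = 1.5613
H(X|Y) = 0.3158×1.4591 + 0.2632×1.3710 + 0.4211×1.5613 = 1.4789 bits


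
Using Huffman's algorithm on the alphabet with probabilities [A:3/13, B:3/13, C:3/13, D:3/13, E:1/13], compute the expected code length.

Huffman tree construction:
Combine smallest probabilities repeatedly
Resulting codes:
  A: 111 (length 3)
  B: 00 (length 2)
  C: 01 (length 2)
  D: 10 (length 2)
  E: 110 (length 3)
Average length = Σ p(s) × length(s) = 2.3077 bits


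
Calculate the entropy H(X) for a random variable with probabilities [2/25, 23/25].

H(X) = -Σ p(x) log₂ p(x)
  -2/25 × log₂(2/25) = 0.2915
  -23/25 × log₂(23/25) = 0.1107
H(X) = 0.4022 bits


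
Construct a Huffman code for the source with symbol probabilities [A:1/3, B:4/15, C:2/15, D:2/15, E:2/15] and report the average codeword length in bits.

Huffman tree construction:
Combine smallest probabilities repeatedly
Resulting codes:
  A: 11 (length 2)
  B: 01 (length 2)
  C: 100 (length 3)
  D: 101 (length 3)
  E: 00 (length 2)
Average length = Σ p(s) × length(s) = 2.2667 bits


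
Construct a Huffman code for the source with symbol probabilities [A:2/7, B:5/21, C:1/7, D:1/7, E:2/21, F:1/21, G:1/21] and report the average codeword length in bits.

Huffman tree construction:
Combine smallest probabilities repeatedly
Resulting codes:
  A: 10 (length 2)
  B: 01 (length 2)
  C: 110 (length 3)
  D: 111 (length 3)
  E: 000 (length 3)
  F: 0010 (length 4)
  G: 0011 (length 4)
Average length = Σ p(s) × length(s) = 2.5714 bits


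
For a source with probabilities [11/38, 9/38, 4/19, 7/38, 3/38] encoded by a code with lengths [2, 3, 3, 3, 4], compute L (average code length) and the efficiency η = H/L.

Average length L = Σ p_i × l_i = 2.7895 bits
Entropy H = 2.2219 bits
Efficiency η = H/L × 100% = 79.65%


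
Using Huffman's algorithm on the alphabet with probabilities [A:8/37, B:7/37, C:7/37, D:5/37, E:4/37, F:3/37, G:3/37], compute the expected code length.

Huffman tree construction:
Combine smallest probabilities repeatedly
Resulting codes:
  A: 01 (length 2)
  B: 111 (length 3)
  C: 00 (length 2)
  D: 101 (length 3)
  E: 100 (length 3)
  F: 1100 (length 4)
  G: 1101 (length 4)
Average length = Σ p(s) × length(s) = 2.7568 bits


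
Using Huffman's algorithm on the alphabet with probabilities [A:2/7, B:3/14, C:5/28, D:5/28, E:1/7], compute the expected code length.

Huffman tree construction:
Combine smallest probabilities repeatedly
Resulting codes:
  A: 10 (length 2)
  B: 01 (length 2)
  C: 111 (length 3)
  D: 00 (length 2)
  E: 110 (length 3)
Average length = Σ p(s) × length(s) = 2.3214 bits


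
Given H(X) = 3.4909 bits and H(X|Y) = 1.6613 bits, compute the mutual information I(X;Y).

I(X;Y) = H(X) - H(X|Y)
I(X;Y) = 3.4909 - 1.6613 = 1.8296 bits


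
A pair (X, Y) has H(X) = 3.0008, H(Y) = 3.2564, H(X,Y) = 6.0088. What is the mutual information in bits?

I(X;Y) = H(X) + H(Y) - H(X,Y)
I(X;Y) = 3.0008 + 3.2564 - 6.0088 = 0.2484 bits


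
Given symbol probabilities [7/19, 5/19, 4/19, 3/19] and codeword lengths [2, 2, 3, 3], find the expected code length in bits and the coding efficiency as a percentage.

Average length L = Σ p_i × l_i = 2.3684 bits
Entropy H = 1.9313 bits
Efficiency η = H/L × 100% = 81.54%


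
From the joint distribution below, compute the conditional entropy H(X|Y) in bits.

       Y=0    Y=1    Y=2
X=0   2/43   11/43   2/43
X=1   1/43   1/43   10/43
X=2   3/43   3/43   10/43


H(X|Y) = Σ_y p(y) H(X|Y=y)
  p(Y=0) = 6/43, H(X|Y=0) = 1.4591
  p(Y=1) = 15/43, H(X|Y=1) = 1.0530
  p(Y=2) = 22/43, H(X|Y=2) = 1.3486
H(X|Y) = 0.1395×1.4591 + 0.3488×1.0530 + 0.5116×1.3486 = 1.2609 bits


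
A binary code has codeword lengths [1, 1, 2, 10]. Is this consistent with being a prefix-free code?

Kraft inequality: Σ 2^(-l_i) ≤ 1 for prefix-free code
Calculating: 2^(-1) + 2^(-1) + 2^(-2) + 2^(-10)
= 0.5 + 0.5 + 0.25 + 0.0009765625
= 1.2510
Since 1.2510 > 1, prefix-free code does not exist


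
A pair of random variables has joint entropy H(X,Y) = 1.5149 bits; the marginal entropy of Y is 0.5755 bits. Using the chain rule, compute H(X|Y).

Chain rule: H(X,Y) = H(X|Y) + H(Y)
H(X|Y) = H(X,Y) - H(Y) = 1.5149 - 0.5755 = 0.9394 bits


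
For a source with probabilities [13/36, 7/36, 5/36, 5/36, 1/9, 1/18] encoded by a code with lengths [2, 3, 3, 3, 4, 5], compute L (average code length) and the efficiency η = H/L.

Average length L = Σ p_i × l_i = 2.8611 bits
Entropy H = 2.3650 bits
Efficiency η = H/L × 100% = 82.66%


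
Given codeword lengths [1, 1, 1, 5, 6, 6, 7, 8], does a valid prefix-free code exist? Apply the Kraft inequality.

Kraft inequality: Σ 2^(-l_i) ≤ 1 for prefix-free code
Calculating: 2^(-1) + 2^(-1) + 2^(-1) + 2^(-5) + 2^(-6) + 2^(-6) + 2^(-7) + 2^(-8)
= 0.5 + 0.5 + 0.5 + 0.03125 + 0.015625 + 0.015625 + 0.0078125 + 0.00390625
= 1.5742
Since 1.5742 > 1, prefix-free code does not exist


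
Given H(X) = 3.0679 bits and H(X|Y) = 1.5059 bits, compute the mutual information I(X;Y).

I(X;Y) = H(X) - H(X|Y)
I(X;Y) = 3.0679 - 1.5059 = 1.562 bits


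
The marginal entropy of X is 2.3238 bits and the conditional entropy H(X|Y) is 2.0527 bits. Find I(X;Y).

I(X;Y) = H(X) - H(X|Y)
I(X;Y) = 2.3238 - 2.0527 = 0.2711 bits


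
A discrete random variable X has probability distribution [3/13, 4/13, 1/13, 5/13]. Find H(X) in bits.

H(X) = -Σ p(x) log₂ p(x)
  -3/13 × log₂(3/13) = 0.4882
  -4/13 × log₂(4/13) = 0.5232
  -1/13 × log₂(1/13) = 0.2846
  -5/13 × log₂(5/13) = 0.5302
H(X) = 1.8262 bits


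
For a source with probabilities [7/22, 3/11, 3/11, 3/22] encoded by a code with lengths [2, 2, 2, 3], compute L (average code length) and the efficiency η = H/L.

Average length L = Σ p_i × l_i = 2.1364 bits
Entropy H = 1.9401 bits
Efficiency η = H/L × 100% = 90.81%


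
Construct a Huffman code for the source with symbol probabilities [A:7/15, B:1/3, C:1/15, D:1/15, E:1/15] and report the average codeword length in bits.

Huffman tree construction:
Combine smallest probabilities repeatedly
Resulting codes:
  A: 0 (length 1)
  B: 11 (length 2)
  C: 1010 (length 4)
  D: 1011 (length 4)
  E: 100 (length 3)
Average length = Σ p(s) × length(s) = 1.8667 bits


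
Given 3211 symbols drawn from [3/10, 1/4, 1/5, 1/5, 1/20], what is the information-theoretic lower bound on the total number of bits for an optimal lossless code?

Entropy H = 2.1660 bits/symbol
Minimum bits = H × n = 2.1660 × 3211
= 6954.89 bits


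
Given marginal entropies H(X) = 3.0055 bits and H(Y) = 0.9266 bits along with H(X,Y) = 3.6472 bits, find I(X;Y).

I(X;Y) = H(X) + H(Y) - H(X,Y)
I(X;Y) = 3.0055 + 0.9266 - 3.6472 = 0.2849 bits


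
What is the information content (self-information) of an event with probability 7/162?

Information content I(x) = -log₂(p(x))
I = -log₂(7/162) = -log₂(0.0432)
I = 4.5325 bits


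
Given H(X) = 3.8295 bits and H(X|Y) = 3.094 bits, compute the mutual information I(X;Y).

I(X;Y) = H(X) - H(X|Y)
I(X;Y) = 3.8295 - 3.094 = 0.7355 bits


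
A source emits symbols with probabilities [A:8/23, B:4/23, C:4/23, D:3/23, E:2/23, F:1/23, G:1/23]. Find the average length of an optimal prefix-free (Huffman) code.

Huffman tree construction:
Combine smallest probabilities repeatedly
Resulting codes:
  A: 11 (length 2)
  B: 101 (length 3)
  C: 00 (length 2)
  D: 100 (length 3)
  E: 010 (length 3)
  F: 0110 (length 4)
  G: 0111 (length 4)
Average length = Σ p(s) × length(s) = 2.5652 bits


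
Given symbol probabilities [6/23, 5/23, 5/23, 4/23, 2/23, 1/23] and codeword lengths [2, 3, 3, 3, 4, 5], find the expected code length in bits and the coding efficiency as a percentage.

Average length L = Σ p_i × l_i = 2.9130 bits
Entropy H = 2.4049 bits
Efficiency η = H/L × 100% = 82.56%


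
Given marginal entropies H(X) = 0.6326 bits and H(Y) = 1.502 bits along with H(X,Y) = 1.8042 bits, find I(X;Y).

I(X;Y) = H(X) + H(Y) - H(X,Y)
I(X;Y) = 0.6326 + 1.502 - 1.8042 = 0.3304 bits


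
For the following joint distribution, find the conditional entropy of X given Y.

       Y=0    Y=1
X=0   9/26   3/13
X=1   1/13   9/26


H(X|Y) = Σ_y p(y) H(X|Y=y)
  p(Y=0) = 11/26, H(X|Y=0) = 0.6840
  p(Y=1) = 15/26, H(X|Y=1) = 0.9710
H(X|Y) = 0.4231×0.6840 + 0.5769×0.9710 = 0.8496 bits


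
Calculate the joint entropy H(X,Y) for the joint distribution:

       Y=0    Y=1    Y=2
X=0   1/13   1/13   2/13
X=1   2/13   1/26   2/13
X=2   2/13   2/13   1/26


H(X,Y) = -Σ p(x,y) log₂ p(x,y)
  p(0,0)=1/13: -0.0769 × log₂(0.0769) = 0.2846
  p(0,1)=1/13: -0.0769 × log₂(0.0769) = 0.2846
  p(0,2)=2/13: -0.1538 × log₂(0.1538) = 0.4155
  p(1,0)=2/13: -0.1538 × log₂(0.1538) = 0.4155
  p(1,1)=1/26: -0.0385 × log₂(0.0385) = 0.1808
  p(1,2)=2/13: -0.1538 × log₂(0.1538) = 0.4155
  p(2,0)=2/13: -0.1538 × log₂(0.1538) = 0.4155
  p(2,1)=2/13: -0.1538 × log₂(0.1538) = 0.4155
  p(2,2)=1/26: -0.0385 × log₂(0.0385) = 0.1808
H(X,Y) = 3.0081 bits


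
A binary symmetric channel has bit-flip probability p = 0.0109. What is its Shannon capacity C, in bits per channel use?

For BSC with error probability p:
C = 1 - H(p) where H(p) is binary entropy
H(0.0109) = -0.0109 × log₂(0.0109) - 0.9891 × log₂(0.9891)
H(p) = 0.0867
C = 1 - 0.0867 = 0.9133 bits/use


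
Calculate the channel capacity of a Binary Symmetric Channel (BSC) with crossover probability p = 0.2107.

For BSC with error probability p:
C = 1 - H(p) where H(p) is binary entropy
H(0.2107) = -0.2107 × log₂(0.2107) - 0.7893 × log₂(0.7893)
H(p) = 0.7428
C = 1 - 0.7428 = 0.2572 bits/use


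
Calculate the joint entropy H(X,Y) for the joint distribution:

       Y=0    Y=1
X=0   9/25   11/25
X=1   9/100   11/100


H(X,Y) = -Σ p(x,y) log₂ p(x,y)
  p(0,0)=9/25: -0.3600 × log₂(0.3600) = 0.5306
  p(0,1)=11/25: -0.4400 × log₂(0.4400) = 0.5211
  p(1,0)=9/100: -0.0900 × log₂(0.0900) = 0.3127
  p(1,1)=11/100: -0.1100 × log₂(0.1100) = 0.3503
H(X,Y) = 1.7147 bits


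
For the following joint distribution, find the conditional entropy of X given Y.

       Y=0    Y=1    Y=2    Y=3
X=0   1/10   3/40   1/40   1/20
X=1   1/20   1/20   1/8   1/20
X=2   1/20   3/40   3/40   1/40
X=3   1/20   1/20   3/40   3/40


H(X|Y) = Σ_y p(y) H(X|Y=y)
  p(Y=0) = 1/4, H(X|Y=0) = 1.9219
  p(Y=1) = 1/4, H(X|Y=1) = 1.9710
  p(Y=2) = 3/10, H(X|Y=2) = 1.8250
  p(Y=3) = 1/5, H(X|Y=3) = 1.9056
H(X|Y) = 0.2500×1.9219 + 0.2500×1.9710 + 0.3000×1.8250 + 0.2000×1.9056 = 1.9019 bits


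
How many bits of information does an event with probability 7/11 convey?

Information content I(x) = -log₂(p(x))
I = -log₂(7/11) = -log₂(0.6364)
I = 0.6521 bits


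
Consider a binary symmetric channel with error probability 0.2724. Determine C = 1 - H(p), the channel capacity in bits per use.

For BSC with error probability p:
C = 1 - H(p) where H(p) is binary entropy
H(0.2724) = -0.2724 × log₂(0.2724) - 0.7276 × log₂(0.7276)
H(p) = 0.8449
C = 1 - 0.8449 = 0.1551 bits/use


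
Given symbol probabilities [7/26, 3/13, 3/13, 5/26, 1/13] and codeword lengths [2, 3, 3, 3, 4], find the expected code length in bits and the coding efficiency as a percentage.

Average length L = Σ p_i × l_i = 2.8077 bits
Entropy H = 2.2281 bits
Efficiency η = H/L × 100% = 79.36%


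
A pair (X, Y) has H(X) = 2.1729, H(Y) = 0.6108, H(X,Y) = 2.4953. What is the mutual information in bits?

I(X;Y) = H(X) + H(Y) - H(X,Y)
I(X;Y) = 2.1729 + 0.6108 - 2.4953 = 0.2884 bits


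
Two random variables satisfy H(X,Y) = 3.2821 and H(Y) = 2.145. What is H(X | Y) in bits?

Chain rule: H(X,Y) = H(X|Y) + H(Y)
H(X|Y) = H(X,Y) - H(Y) = 3.2821 - 2.145 = 1.1371 bits


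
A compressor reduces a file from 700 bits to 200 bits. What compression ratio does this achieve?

Compression ratio = Original / Compressed
= 700 / 200 = 3.50:1


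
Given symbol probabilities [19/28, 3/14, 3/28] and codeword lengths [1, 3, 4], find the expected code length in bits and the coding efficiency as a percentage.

Average length L = Σ p_i × l_i = 1.7500 bits
Entropy H = 1.2011 bits
Efficiency η = H/L × 100% = 68.63%


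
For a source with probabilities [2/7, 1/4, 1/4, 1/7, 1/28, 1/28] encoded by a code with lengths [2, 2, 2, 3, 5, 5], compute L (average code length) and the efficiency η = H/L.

Average length L = Σ p_i × l_i = 2.3571 bits
Entropy H = 2.2608 bits
Efficiency η = H/L × 100% = 95.91%


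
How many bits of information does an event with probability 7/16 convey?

Information content I(x) = -log₂(p(x))
I = -log₂(7/16) = -log₂(0.4375)
I = 1.1926 bits


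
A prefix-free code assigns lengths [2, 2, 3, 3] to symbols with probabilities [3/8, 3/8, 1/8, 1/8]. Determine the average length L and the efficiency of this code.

Average length L = Σ p_i × l_i = 2.2500 bits
Entropy H = 1.8113 bits
Efficiency η = H/L × 100% = 80.50%


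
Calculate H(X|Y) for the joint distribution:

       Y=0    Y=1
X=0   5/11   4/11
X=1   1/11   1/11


H(X|Y) = Σ_y p(y) H(X|Y=y)
  p(Y=0) = 6/11, H(X|Y=0) = 0.6500
  p(Y=1) = 5/11, H(X|Y=1) = 0.7219
H(X|Y) = 0.5455×0.6500 + 0.4545×0.7219 = 0.6827 bits


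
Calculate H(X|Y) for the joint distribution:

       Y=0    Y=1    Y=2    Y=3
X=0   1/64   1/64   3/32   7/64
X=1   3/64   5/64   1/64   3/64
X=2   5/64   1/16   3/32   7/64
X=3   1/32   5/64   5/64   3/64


H(X|Y) = Σ_y p(y) H(X|Y=y)
  p(Y=0) = 11/64, H(X|Y=0) = 1.7899
  p(Y=1) = 15/64, H(X|Y=1) = 1.8256
  p(Y=2) = 9/32, H(X|Y=2) = 1.8016
  p(Y=3) = 5/16, H(X|Y=3) = 1.8813
H(X|Y) = 0.1719×1.7899 + 0.2344×1.8256 + 0.2812×1.8016 + 0.3125×1.8813 = 1.8301 bits


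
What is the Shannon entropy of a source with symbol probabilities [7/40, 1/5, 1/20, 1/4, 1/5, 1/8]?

H(X) = -Σ p(x) log₂ p(x)
  -7/40 × log₂(7/40) = 0.4401
  -1/5 × log₂(1/5) = 0.4644
  -1/20 × log₂(1/20) = 0.2161
  -1/4 × log₂(1/4) = 0.5000
  -1/5 × log₂(1/5) = 0.4644
  -1/8 × log₂(1/8) = 0.3750
H(X) = 2.4599 bits


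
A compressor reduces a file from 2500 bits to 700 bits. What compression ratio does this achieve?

Compression ratio = Original / Compressed
= 2500 / 700 = 3.57:1


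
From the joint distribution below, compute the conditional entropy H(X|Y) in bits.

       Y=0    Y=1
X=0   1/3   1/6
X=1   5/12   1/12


H(X|Y) = Σ_y p(y) H(X|Y=y)
  p(Y=0) = 3/4, H(X|Y=0) = 0.9911
  p(Y=1) = 1/4, H(X|Y=1) = 0.9183
H(X|Y) = 0.7500×0.9911 + 0.2500×0.9183 = 0.9729 bits


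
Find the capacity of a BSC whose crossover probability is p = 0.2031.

For BSC with error probability p:
C = 1 - H(p) where H(p) is binary entropy
H(0.2031) = -0.2031 × log₂(0.2031) - 0.7969 × log₂(0.7969)
H(p) = 0.7281
C = 1 - 0.7281 = 0.2719 bits/use


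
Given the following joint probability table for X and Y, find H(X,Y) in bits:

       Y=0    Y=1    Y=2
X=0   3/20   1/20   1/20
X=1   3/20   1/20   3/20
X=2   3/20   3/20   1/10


H(X,Y) = -Σ p(x,y) log₂ p(x,y)
  p(0,0)=3/20: -0.1500 × log₂(0.1500) = 0.4105
  p(0,1)=1/20: -0.0500 × log₂(0.0500) = 0.2161
  p(0,2)=1/20: -0.0500 × log₂(0.0500) = 0.2161
  p(1,0)=3/20: -0.1500 × log₂(0.1500) = 0.4105
  p(1,1)=1/20: -0.0500 × log₂(0.0500) = 0.2161
  p(1,2)=3/20: -0.1500 × log₂(0.1500) = 0.4105
  p(2,0)=3/20: -0.1500 × log₂(0.1500) = 0.4105
  p(2,1)=3/20: -0.1500 × log₂(0.1500) = 0.4105
  p(2,2)=1/10: -0.1000 × log₂(0.1000) = 0.3322
H(X,Y) = 3.0332 bits


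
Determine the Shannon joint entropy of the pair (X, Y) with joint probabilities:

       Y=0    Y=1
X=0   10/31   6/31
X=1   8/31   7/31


H(X,Y) = -Σ p(x,y) log₂ p(x,y)
  p(0,0)=10/31: -0.3226 × log₂(0.3226) = 0.5265
  p(0,1)=6/31: -0.1935 × log₂(0.1935) = 0.4586
  p(1,0)=8/31: -0.2581 × log₂(0.2581) = 0.5043
  p(1,1)=7/31: -0.2258 × log₂(0.2258) = 0.4848
H(X,Y) = 1.9742 bits


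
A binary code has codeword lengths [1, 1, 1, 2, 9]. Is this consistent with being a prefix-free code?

Kraft inequality: Σ 2^(-l_i) ≤ 1 for prefix-free code
Calculating: 2^(-1) + 2^(-1) + 2^(-1) + 2^(-2) + 2^(-9)
= 0.5 + 0.5 + 0.5 + 0.25 + 0.001953125
= 1.7520
Since 1.7520 > 1, prefix-free code does not exist


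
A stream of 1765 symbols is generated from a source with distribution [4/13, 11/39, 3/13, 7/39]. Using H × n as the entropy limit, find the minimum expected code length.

Entropy H = 1.9712 bits/symbol
Minimum bits = H × n = 1.9712 × 1765
= 3479.16 bits


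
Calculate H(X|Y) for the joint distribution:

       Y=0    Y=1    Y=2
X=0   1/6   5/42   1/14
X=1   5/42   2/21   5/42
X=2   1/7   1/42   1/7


H(X|Y) = Σ_y p(y) H(X|Y=y)
  p(Y=0) = 3/7, H(X|Y=0) = 1.5715
  p(Y=1) = 5/21, H(X|Y=1) = 1.3610
  p(Y=2) = 1/3, H(X|Y=2) = 1.5306
H(X|Y) = 0.4286×1.5715 + 0.2381×1.3610 + 0.3333×1.5306 = 1.5078 bits


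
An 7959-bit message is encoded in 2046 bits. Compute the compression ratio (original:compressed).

Compression ratio = Original / Compressed
= 7959 / 2046 = 3.89:1


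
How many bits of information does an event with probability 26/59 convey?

Information content I(x) = -log₂(p(x))
I = -log₂(26/59) = -log₂(0.4407)
I = 1.1822 bits


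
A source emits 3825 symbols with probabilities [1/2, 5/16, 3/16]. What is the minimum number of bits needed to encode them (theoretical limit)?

Entropy H = 1.4772 bits/symbol
Minimum bits = H × n = 1.4772 × 3825
= 5650.36 bits


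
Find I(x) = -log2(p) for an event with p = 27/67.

Information content I(x) = -log₂(p(x))
I = -log₂(27/67) = -log₂(0.4030)
I = 1.3112 bits


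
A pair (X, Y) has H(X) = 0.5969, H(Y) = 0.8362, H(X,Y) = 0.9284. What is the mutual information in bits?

I(X;Y) = H(X) + H(Y) - H(X,Y)
I(X;Y) = 0.5969 + 0.8362 - 0.9284 = 0.5047 bits


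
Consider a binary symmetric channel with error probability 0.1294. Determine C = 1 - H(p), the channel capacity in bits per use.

For BSC with error probability p:
C = 1 - H(p) where H(p) is binary entropy
H(0.1294) = -0.1294 × log₂(0.1294) - 0.8706 × log₂(0.8706)
H(p) = 0.5558
C = 1 - 0.5558 = 0.4442 bits/use


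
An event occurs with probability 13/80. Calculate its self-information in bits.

Information content I(x) = -log₂(p(x))
I = -log₂(13/80) = -log₂(0.1625)
I = 2.6215 bits


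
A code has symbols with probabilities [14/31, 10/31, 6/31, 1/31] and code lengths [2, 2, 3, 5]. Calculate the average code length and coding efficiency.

Average length L = Σ p_i × l_i = 2.2903 bits
Entropy H = 1.6628 bits
Efficiency η = H/L × 100% = 72.60%


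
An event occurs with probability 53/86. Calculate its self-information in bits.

Information content I(x) = -log₂(p(x))
I = -log₂(53/86) = -log₂(0.6163)
I = 0.6983 bits


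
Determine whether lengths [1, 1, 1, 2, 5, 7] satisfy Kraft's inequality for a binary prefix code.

Kraft inequality: Σ 2^(-l_i) ≤ 1 for prefix-free code
Calculating: 2^(-1) + 2^(-1) + 2^(-1) + 2^(-2) + 2^(-5) + 2^(-7)
= 0.5 + 0.5 + 0.5 + 0.25 + 0.03125 + 0.0078125
= 1.7891
Since 1.7891 > 1, prefix-free code does not exist


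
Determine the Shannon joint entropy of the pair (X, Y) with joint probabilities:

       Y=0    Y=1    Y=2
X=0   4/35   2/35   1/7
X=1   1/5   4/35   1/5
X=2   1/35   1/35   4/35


H(X,Y) = -Σ p(x,y) log₂ p(x,y)
  p(0,0)=4/35: -0.1143 × log₂(0.1143) = 0.3576
  p(0,1)=2/35: -0.0571 × log₂(0.0571) = 0.2360
  p(0,2)=1/7: -0.1429 × log₂(0.1429) = 0.4011
  p(1,0)=1/5: -0.2000 × log₂(0.2000) = 0.4644
  p(1,1)=4/35: -0.1143 × log₂(0.1143) = 0.3576
  p(1,2)=1/5: -0.2000 × log₂(0.2000) = 0.4644
  p(2,0)=1/35: -0.0286 × log₂(0.0286) = 0.1466
  p(2,1)=1/35: -0.0286 × log₂(0.0286) = 0.1466
  p(2,2)=4/35: -0.1143 × log₂(0.1143) = 0.3576
H(X,Y) = 2.9318 bits


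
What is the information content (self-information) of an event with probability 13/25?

Information content I(x) = -log₂(p(x))
I = -log₂(13/25) = -log₂(0.5200)
I = 0.9434 bits


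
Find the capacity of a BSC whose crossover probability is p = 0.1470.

For BSC with error probability p:
C = 1 - H(p) where H(p) is binary entropy
H(0.1470) = -0.1470 × log₂(0.1470) - 0.8530 × log₂(0.8530)
H(p) = 0.6023
C = 1 - 0.6023 = 0.3977 bits/use


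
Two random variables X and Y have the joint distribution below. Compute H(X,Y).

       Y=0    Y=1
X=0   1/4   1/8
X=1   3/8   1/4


H(X,Y) = -Σ p(x,y) log₂ p(x,y)
  p(0,0)=1/4: -0.2500 × log₂(0.2500) = 0.5000
  p(0,1)=1/8: -0.1250 × log₂(0.1250) = 0.3750
  p(1,0)=3/8: -0.3750 × log₂(0.3750) = 0.5306
  p(1,1)=1/4: -0.2500 × log₂(0.2500) = 0.5000
H(X,Y) = 1.9056 bits


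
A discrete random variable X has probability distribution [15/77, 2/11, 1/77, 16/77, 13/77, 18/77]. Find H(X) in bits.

H(X) = -Σ p(x) log₂ p(x)
  -15/77 × log₂(15/77) = 0.4597
  -2/11 × log₂(2/11) = 0.4472
  -1/77 × log₂(1/77) = 0.0814
  -16/77 × log₂(16/77) = 0.4710
  -13/77 × log₂(13/77) = 0.4333
  -18/77 × log₂(18/77) = 0.4902
H(X) = 2.3828 bits


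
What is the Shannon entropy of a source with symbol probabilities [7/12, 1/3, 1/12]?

H(X) = -Σ p(x) log₂ p(x)
  -7/12 × log₂(7/12) = 0.4536
  -1/3 × log₂(1/3) = 0.5283
  -1/12 × log₂(1/12) = 0.2987
H(X) = 1.2807 bits


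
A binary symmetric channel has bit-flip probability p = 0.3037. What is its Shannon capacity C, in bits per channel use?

For BSC with error probability p:
C = 1 - H(p) where H(p) is binary entropy
H(0.3037) = -0.3037 × log₂(0.3037) - 0.6963 × log₂(0.6963)
H(p) = 0.8858
C = 1 - 0.8858 = 0.1142 bits/use


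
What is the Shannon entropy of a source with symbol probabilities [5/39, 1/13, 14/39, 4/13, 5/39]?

H(X) = -Σ p(x) log₂ p(x)
  -5/39 × log₂(5/39) = 0.3799
  -1/13 × log₂(1/13) = 0.2846
  -14/39 × log₂(14/39) = 0.5306
  -4/13 × log₂(4/13) = 0.5232
  -5/39 × log₂(5/39) = 0.3799
H(X) = 2.0983 bits


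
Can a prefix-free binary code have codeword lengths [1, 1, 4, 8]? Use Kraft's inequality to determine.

Kraft inequality: Σ 2^(-l_i) ≤ 1 for prefix-free code
Calculating: 2^(-1) + 2^(-1) + 2^(-4) + 2^(-8)
= 0.5 + 0.5 + 0.0625 + 0.00390625
= 1.0664
Since 1.0664 > 1, prefix-free code does not exist


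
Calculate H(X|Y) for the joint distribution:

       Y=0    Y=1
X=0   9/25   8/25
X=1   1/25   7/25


H(X|Y) = Σ_y p(y) H(X|Y=y)
  p(Y=0) = 2/5, H(X|Y=0) = 0.4690
  p(Y=1) = 3/5, H(X|Y=1) = 0.9968
H(X|Y) = 0.4000×0.4690 + 0.6000×0.9968 = 0.7857 bits


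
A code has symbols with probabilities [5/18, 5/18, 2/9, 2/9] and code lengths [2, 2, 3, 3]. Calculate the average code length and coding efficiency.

Average length L = Σ p_i × l_i = 2.4444 bits
Entropy H = 1.9911 bits
Efficiency η = H/L × 100% = 81.45%


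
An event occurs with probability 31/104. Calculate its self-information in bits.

Information content I(x) = -log₂(p(x))
I = -log₂(31/104) = -log₂(0.2981)
I = 1.7462 bits


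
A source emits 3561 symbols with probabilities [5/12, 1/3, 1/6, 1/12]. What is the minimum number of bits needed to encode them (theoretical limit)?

Entropy H = 1.7842 bits/symbol
Minimum bits = H × n = 1.7842 × 3561
= 6353.39 bits


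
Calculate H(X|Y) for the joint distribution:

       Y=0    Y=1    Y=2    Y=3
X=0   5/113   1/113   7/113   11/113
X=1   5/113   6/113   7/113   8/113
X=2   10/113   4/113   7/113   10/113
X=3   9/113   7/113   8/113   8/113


H(X|Y) = Σ_y p(y) H(X|Y=y)
  p(Y=0) = 29/113, H(X|Y=0) = 1.9281
  p(Y=1) = 18/113, H(X|Y=1) = 1.7721
  p(Y=2) = 29/113, H(X|Y=2) = 1.9975
  p(Y=3) = 37/113, H(X|Y=3) = 1.9859
H(X|Y) = 0.2566×1.9281 + 0.1593×1.7721 + 0.2566×1.9975 + 0.3274×1.9859 = 1.9400 bits


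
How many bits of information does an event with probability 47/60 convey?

Information content I(x) = -log₂(p(x))
I = -log₂(47/60) = -log₂(0.7833)
I = 0.3523 bits


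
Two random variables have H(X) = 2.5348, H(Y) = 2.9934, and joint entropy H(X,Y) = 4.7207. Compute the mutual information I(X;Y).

I(X;Y) = H(X) + H(Y) - H(X,Y)
I(X;Y) = 2.5348 + 2.9934 - 4.7207 = 0.8075 bits


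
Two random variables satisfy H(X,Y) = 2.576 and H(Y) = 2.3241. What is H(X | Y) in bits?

Chain rule: H(X,Y) = H(X|Y) + H(Y)
H(X|Y) = H(X,Y) - H(Y) = 2.576 - 2.3241 = 0.2519 bits


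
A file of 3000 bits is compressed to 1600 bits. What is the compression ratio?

Compression ratio = Original / Compressed
= 3000 / 1600 = 1.88:1


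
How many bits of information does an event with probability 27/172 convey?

Information content I(x) = -log₂(p(x))
I = -log₂(27/172) = -log₂(0.1570)
I = 2.6714 bits


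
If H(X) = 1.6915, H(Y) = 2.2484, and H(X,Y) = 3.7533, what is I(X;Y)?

I(X;Y) = H(X) + H(Y) - H(X,Y)
I(X;Y) = 1.6915 + 2.2484 - 3.7533 = 0.1866 bits


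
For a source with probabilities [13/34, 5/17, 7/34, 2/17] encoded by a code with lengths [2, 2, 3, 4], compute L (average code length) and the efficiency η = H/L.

Average length L = Σ p_i × l_i = 2.4412 bits
Entropy H = 1.8823 bits
Efficiency η = H/L × 100% = 77.11%


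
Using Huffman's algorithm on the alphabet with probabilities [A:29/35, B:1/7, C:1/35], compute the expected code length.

Huffman tree construction:
Combine smallest probabilities repeatedly
Resulting codes:
  A: 1 (length 1)
  B: 01 (length 2)
  C: 00 (length 2)
Average length = Σ p(s) × length(s) = 1.1714 bits


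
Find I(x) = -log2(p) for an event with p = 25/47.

Information content I(x) = -log₂(p(x))
I = -log₂(25/47) = -log₂(0.5319)
I = 0.9107 bits


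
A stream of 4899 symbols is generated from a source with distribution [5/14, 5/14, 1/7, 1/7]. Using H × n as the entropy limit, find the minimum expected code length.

Entropy H = 1.8631 bits/symbol
Minimum bits = H × n = 1.8631 × 4899
= 9127.43 bits


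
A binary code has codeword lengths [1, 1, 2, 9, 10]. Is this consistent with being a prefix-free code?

Kraft inequality: Σ 2^(-l_i) ≤ 1 for prefix-free code
Calculating: 2^(-1) + 2^(-1) + 2^(-2) + 2^(-9) + 2^(-10)
= 0.5 + 0.5 + 0.25 + 0.001953125 + 0.0009765625
= 1.2529
Since 1.2529 > 1, prefix-free code does not exist


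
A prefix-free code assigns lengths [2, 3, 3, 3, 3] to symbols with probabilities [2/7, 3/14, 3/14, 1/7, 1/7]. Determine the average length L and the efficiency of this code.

Average length L = Σ p_i × l_i = 2.7143 bits
Entropy H = 2.2709 bits
Efficiency η = H/L × 100% = 83.67%


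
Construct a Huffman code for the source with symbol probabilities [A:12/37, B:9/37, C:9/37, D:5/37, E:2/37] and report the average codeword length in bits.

Huffman tree construction:
Combine smallest probabilities repeatedly
Resulting codes:
  A: 11 (length 2)
  B: 01 (length 2)
  C: 10 (length 2)
  D: 001 (length 3)
  E: 000 (length 3)
Average length = Σ p(s) × length(s) = 2.1892 bits


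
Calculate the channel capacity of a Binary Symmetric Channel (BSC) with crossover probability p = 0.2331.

For BSC with error probability p:
C = 1 - H(p) where H(p) is binary entropy
H(0.2331) = -0.2331 × log₂(0.2331) - 0.7669 × log₂(0.7669)
H(p) = 0.7834
C = 1 - 0.7834 = 0.2166 bits/use


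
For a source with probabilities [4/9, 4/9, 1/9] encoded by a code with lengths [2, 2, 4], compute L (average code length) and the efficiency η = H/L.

Average length L = Σ p_i × l_i = 2.2222 bits
Entropy H = 1.3921 bits
Efficiency η = H/L × 100% = 62.65%


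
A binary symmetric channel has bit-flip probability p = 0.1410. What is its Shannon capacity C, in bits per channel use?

For BSC with error probability p:
C = 1 - H(p) where H(p) is binary entropy
H(0.1410) = -0.1410 × log₂(0.1410) - 0.8590 × log₂(0.8590)
H(p) = 0.5869
C = 1 - 0.5869 = 0.4131 bits/use


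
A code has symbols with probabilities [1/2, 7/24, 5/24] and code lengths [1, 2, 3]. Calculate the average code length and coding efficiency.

Average length L = Σ p_i × l_i = 1.7083 bits
Entropy H = 1.4899 bits
Efficiency η = H/L × 100% = 87.22%


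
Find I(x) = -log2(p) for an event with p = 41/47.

Information content I(x) = -log₂(p(x))
I = -log₂(41/47) = -log₂(0.8723)
I = 0.1970 bits


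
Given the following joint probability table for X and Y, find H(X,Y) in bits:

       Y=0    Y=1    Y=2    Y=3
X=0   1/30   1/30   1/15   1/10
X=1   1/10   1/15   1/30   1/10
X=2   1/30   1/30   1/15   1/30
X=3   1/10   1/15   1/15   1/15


H(X,Y) = -Σ p(x,y) log₂ p(x,y)
  p(0,0)=1/30: -0.0333 × log₂(0.0333) = 0.1636
  p(0,1)=1/30: -0.0333 × log₂(0.0333) = 0.1636
  p(0,2)=1/15: -0.0667 × log₂(0.0667) = 0.2605
  p(0,3)=1/10: -0.1000 × log₂(0.1000) = 0.3322
  p(1,0)=1/10: -0.1000 × log₂(0.1000) = 0.3322
  p(1,1)=1/15: -0.0667 × log₂(0.0667) = 0.2605
  p(1,2)=1/30: -0.0333 × log₂(0.0333) = 0.1636
  p(1,3)=1/10: -0.1000 × log₂(0.1000) = 0.3322
  p(2,0)=1/30: -0.0333 × log₂(0.0333) = 0.1636
  p(2,1)=1/30: -0.0333 × log₂(0.0333) = 0.1636
  p(2,2)=1/15: -0.0667 × log₂(0.0667) = 0.2605
  p(2,3)=1/30: -0.0333 × log₂(0.0333) = 0.1636
  p(3,0)=1/10: -0.1000 × log₂(0.1000) = 0.3322
  p(3,1)=1/15: -0.0667 × log₂(0.0667) = 0.2605
  p(3,2)=1/15: -0.0667 × log₂(0.0667) = 0.2605
  p(3,3)=1/15: -0.0667 × log₂(0.0667) = 0.2605
H(X,Y) = 3.8729 bits


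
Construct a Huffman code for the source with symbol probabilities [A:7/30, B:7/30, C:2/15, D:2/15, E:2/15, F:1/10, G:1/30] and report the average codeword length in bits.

Huffman tree construction:
Combine smallest probabilities repeatedly
Resulting codes:
  A: 00 (length 2)
  B: 01 (length 2)
  C: 100 (length 3)
  D: 101 (length 3)
  E: 110 (length 3)
  F: 1111 (length 4)
  G: 1110 (length 4)
Average length = Σ p(s) × length(s) = 2.6667 bits


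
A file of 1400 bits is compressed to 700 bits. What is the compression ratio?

Compression ratio = Original / Compressed
= 1400 / 700 = 2.00:1


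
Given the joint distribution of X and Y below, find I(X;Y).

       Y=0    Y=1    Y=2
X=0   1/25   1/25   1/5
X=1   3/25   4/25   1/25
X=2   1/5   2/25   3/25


H(X) = 1.5690, H(Y) = 1.5755, H(X,Y) = 2.9347
I(X;Y) = H(X) + H(Y) - H(X,Y) = 0.2098 bits


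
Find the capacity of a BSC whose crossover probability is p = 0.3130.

For BSC with error probability p:
C = 1 - H(p) where H(p) is binary entropy
H(0.3130) = -0.3130 × log₂(0.3130) - 0.6870 × log₂(0.6870)
H(p) = 0.8966
C = 1 - 0.8966 = 0.1034 bits/use


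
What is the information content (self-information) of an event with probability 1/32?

Information content I(x) = -log₂(p(x))
I = -log₂(1/32) = -log₂(0.0312)
I = 5.0000 bits


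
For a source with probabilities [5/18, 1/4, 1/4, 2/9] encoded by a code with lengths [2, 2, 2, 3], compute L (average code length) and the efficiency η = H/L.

Average length L = Σ p_i × l_i = 2.2222 bits
Entropy H = 1.9955 bits
Efficiency η = H/L × 100% = 89.80%


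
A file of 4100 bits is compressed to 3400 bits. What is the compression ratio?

Compression ratio = Original / Compressed
= 4100 / 3400 = 1.21:1


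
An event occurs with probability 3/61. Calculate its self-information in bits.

Information content I(x) = -log₂(p(x))
I = -log₂(3/61) = -log₂(0.0492)
I = 4.3458 bits


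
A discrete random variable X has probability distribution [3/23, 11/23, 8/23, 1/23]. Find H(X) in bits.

H(X) = -Σ p(x) log₂ p(x)
  -3/23 × log₂(3/23) = 0.3833
  -11/23 × log₂(11/23) = 0.5089
  -8/23 × log₂(8/23) = 0.5299
  -1/23 × log₂(1/23) = 0.1967
H(X) = 1.6188 bits


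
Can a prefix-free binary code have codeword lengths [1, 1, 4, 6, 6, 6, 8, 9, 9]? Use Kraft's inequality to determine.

Kraft inequality: Σ 2^(-l_i) ≤ 1 for prefix-free code
Calculating: 2^(-1) + 2^(-1) + 2^(-4) + 2^(-6) + 2^(-6) + 2^(-6) + 2^(-8) + 2^(-9) + 2^(-9)
= 0.5 + 0.5 + 0.0625 + 0.015625 + 0.015625 + 0.015625 + 0.00390625 + 0.001953125 + 0.001953125
= 1.1172
Since 1.1172 > 1, prefix-free code does not exist


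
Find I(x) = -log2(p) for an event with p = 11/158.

Information content I(x) = -log₂(p(x))
I = -log₂(11/158) = -log₂(0.0696)
I = 3.8443 bits


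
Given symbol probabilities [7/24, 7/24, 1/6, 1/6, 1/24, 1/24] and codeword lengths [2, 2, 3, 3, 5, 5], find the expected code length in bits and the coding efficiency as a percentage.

Average length L = Σ p_i × l_i = 2.5833 bits
Entropy H = 2.2807 bits
Efficiency η = H/L × 100% = 88.28%


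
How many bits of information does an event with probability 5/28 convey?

Information content I(x) = -log₂(p(x))
I = -log₂(5/28) = -log₂(0.1786)
I = 2.4854 bits


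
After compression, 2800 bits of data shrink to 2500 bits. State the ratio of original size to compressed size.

Compression ratio = Original / Compressed
= 2800 / 2500 = 1.12:1


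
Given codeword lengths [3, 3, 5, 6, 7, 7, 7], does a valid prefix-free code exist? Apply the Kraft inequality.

Kraft inequality: Σ 2^(-l_i) ≤ 1 for prefix-free code
Calculating: 2^(-3) + 2^(-3) + 2^(-5) + 2^(-6) + 2^(-7) + 2^(-7) + 2^(-7)
= 0.125 + 0.125 + 0.03125 + 0.015625 + 0.0078125 + 0.0078125 + 0.0078125
= 0.3203
Since 0.3203 ≤ 1, prefix-free code exists
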